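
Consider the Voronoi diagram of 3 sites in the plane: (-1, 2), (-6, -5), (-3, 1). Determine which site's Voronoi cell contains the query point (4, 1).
Nearest site = (-1, 2)

The Voronoi cell of site s contains exactly those query points closer to s than to any other site. Compute squared distances from q = (4, 1) to each site:
  (-1 − 4)² + (2 − 1)² = 26
  (-3 − 4)² + (1 − 1)² = 49
  (-6 − 4)² + (-5 − 1)² = 136
Minimum is attained by (-1, 2), so q lies in its Voronoi cell.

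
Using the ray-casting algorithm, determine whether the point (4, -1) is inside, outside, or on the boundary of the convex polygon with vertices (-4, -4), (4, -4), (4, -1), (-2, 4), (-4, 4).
The point (4, -1) lies on the polygon boundary

Boundary check: the query satisfies the collinearity and bounding-box conditions for some polygon edge, so it lies exactly on the boundary.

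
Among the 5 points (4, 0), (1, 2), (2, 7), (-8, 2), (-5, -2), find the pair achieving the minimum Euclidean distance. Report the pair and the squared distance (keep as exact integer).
Pair = ((4, 0), (1, 2)); squared distance = 13

Compute all C(5, 2) = 10 pairwise squared distances (x_i − x_j)² + (y_i − y_j)². The minimum is 13, attained by the pair ((4, 0), (1, 2)).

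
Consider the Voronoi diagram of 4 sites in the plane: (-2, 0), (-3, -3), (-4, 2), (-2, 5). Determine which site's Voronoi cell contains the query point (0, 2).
Nearest site = (-2, 0)

The Voronoi cell of site s contains exactly those query points closer to s than to any other site. Compute squared distances from q = (0, 2) to each site:
  (-2 − 0)² + (0 − 2)² = 8
  (-2 − 0)² + (5 − 2)² = 13
  (-4 − 0)² + (2 − 2)² = 16
  (-3 − 0)² + (-3 − 2)² = 34
Minimum is attained by (-2, 0), so q lies in its Voronoi cell.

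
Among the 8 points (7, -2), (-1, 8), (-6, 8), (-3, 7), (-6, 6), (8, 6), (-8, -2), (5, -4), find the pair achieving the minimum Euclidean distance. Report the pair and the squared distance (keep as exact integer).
Pair = ((-6, 8), (-6, 6)); squared distance = 4

Compute all C(8, 2) = 28 pairwise squared distances (x_i − x_j)² + (y_i − y_j)². The minimum is 4, attained by the pair ((-6, 8), (-6, 6)).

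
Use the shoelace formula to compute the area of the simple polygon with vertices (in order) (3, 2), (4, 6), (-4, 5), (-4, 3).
Area = 45/2

Shoelace formula: Area = (1/2) |Σ_i (x_i · y_{i+1} − x_{i+1} · y_i)| (indices mod n). Compute each cross term:
  (3)(6) − (4)(2) = 10
  (4)(5) − (-4)(6) = 44
  (-4)(3) − (-4)(5) = 8
  (-4)(2) − (3)(3) = -17
Sum = 45, so (signed) Area = 45/2 = 45/2, |Area| = 45/2.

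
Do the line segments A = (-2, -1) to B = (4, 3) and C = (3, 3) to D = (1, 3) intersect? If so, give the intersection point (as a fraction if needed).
No (intersection of containing lines falls outside at least one segment)

Parametrize and solve: t = 1, s = -1/2. At least one of these is outside [0, 1], so the segments do not intersect.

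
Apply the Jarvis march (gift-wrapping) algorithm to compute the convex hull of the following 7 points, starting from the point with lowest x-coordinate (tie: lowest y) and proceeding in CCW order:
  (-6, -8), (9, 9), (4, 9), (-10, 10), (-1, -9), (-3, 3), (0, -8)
Hull (CCW) = [(-10, 10), (-6, -8), (-1, -9), (0, -8), (9, 9)]

Jarvis march: at each step, from the current hull vertex p, select the next vertex q as the point such that every other point lies strictly to the left of (or on) the directed line p → q. (Equivalently: for every other point r, the cross product (q − p) × (r − p) ≥ 0.)
Starting point (lowest x, tie lowest y): (-10, 10). Wrap until returning to start. Resulting hull: (-10, 10), (-6, -8), (-1, -9), (0, -8), (9, 9).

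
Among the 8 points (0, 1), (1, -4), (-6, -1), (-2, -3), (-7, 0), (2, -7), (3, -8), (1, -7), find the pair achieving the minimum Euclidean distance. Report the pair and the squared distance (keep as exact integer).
Pair = ((2, -7), (1, -7)); squared distance = 1

Compute all C(8, 2) = 28 pairwise squared distances (x_i − x_j)² + (y_i − y_j)². The minimum is 1, attained by the pair ((2, -7), (1, -7)).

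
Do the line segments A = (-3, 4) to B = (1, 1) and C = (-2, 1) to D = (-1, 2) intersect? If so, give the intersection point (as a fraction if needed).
No (intersection of containing lines falls outside at least one segment)

Parametrize and solve: t = 4/7, s = 9/7. At least one of these is outside [0, 1], so the segments do not intersect.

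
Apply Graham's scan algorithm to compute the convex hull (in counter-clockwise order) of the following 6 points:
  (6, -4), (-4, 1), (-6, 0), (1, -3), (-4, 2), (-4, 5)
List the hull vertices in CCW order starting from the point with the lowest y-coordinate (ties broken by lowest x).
Hull (CCW) = [(6, -4), (-4, 5), (-6, 0), (1, -3)]

Graham scan procedure:
  1. Find the pivot p₀ = point with lowest y (tie → lowest x): (6, -4).
  2. Sort the remaining points by polar angle around p₀.
  3. Walk through sorted points, maintaining a stack; pop the top while the last three entries make a non-left turn (cross product ≤ 0).
  4. Final stack is the convex hull in CCW order: (6, -4), (-4, 5), (-6, 0), (1, -3).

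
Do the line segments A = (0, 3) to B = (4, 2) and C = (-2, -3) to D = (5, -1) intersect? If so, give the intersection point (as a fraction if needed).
No (intersection of containing lines falls outside at least one segment)

Parametrize and solve: t = 38/15, s = 26/15. At least one of these is outside [0, 1], so the segments do not intersect.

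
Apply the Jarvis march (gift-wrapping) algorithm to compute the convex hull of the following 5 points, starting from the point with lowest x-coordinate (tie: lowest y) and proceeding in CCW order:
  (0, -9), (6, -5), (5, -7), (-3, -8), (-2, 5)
Hull (CCW) = [(-3, -8), (0, -9), (5, -7), (6, -5), (-2, 5)]

Jarvis march: at each step, from the current hull vertex p, select the next vertex q as the point such that every other point lies strictly to the left of (or on) the directed line p → q. (Equivalently: for every other point r, the cross product (q − p) × (r − p) ≥ 0.)
Starting point (lowest x, tie lowest y): (-3, -8). Wrap until returning to start. Resulting hull: (-3, -8), (0, -9), (5, -7), (6, -5), (-2, 5).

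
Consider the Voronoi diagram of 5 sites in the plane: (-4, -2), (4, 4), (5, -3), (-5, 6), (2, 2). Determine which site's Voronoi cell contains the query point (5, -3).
Nearest site = (5, -3)

The Voronoi cell of site s contains exactly those query points closer to s than to any other site. Compute squared distances from q = (5, -3) to each site:
  (5 − 5)² + (-3 − -3)² = 0
  (2 − 5)² + (2 − -3)² = 34
  (4 − 5)² + (4 − -3)² = 50
  (-4 − 5)² + (-2 − -3)² = 82
  (-5 − 5)² + (6 − -3)² = 181
Minimum is attained by (5, -3), so q lies in its Voronoi cell.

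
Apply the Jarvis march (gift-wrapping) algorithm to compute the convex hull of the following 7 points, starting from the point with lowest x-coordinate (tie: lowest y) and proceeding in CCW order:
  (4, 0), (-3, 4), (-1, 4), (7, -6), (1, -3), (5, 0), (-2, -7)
Hull (CCW) = [(-3, 4), (-2, -7), (7, -6), (5, 0), (-1, 4)]

Jarvis march: at each step, from the current hull vertex p, select the next vertex q as the point such that every other point lies strictly to the left of (or on) the directed line p → q. (Equivalently: for every other point r, the cross product (q − p) × (r − p) ≥ 0.)
Starting point (lowest x, tie lowest y): (-3, 4). Wrap until returning to start. Resulting hull: (-3, 4), (-2, -7), (7, -6), (5, 0), (-1, 4).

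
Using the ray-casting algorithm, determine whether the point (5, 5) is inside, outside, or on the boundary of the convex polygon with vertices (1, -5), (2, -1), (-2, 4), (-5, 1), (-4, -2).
The point (5, 5) lies strictly outside the polygon

Cast a horizontal ray to the right from the query point and count how many polygon edges it crosses (each edge strictly once or zero times, handled with the usual half-open convention). 
Parity of crossings → even ⇒ outside.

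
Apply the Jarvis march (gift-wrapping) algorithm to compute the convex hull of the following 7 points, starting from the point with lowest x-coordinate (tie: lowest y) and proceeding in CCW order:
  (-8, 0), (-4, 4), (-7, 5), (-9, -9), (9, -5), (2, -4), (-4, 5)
Hull (CCW) = [(-9, -9), (9, -5), (-4, 5), (-7, 5), (-8, 0)]

Jarvis march: at each step, from the current hull vertex p, select the next vertex q as the point such that every other point lies strictly to the left of (or on) the directed line p → q. (Equivalently: for every other point r, the cross product (q − p) × (r − p) ≥ 0.)
Starting point (lowest x, tie lowest y): (-9, -9). Wrap until returning to start. Resulting hull: (-9, -9), (9, -5), (-4, 5), (-7, 5), (-8, 0).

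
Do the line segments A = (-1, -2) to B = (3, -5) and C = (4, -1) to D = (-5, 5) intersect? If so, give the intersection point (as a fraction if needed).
No (intersection of containing lines falls outside at least one segment)

Parametrize and solve: t = -13, s = 19/3. At least one of these is outside [0, 1], so the segments do not intersect.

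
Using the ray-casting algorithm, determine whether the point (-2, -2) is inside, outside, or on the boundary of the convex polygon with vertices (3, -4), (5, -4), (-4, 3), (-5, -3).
The point (-2, -2) lies strictly inside the polygon

Cast a horizontal ray to the right from the query point and count how many polygon edges it crosses (each edge strictly once or zero times, handled with the usual half-open convention). 
Parity of crossings → odd ⇒ inside.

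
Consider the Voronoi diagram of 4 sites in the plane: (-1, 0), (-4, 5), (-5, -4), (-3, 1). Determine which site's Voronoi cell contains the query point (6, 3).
Nearest site = (-1, 0)

The Voronoi cell of site s contains exactly those query points closer to s than to any other site. Compute squared distances from q = (6, 3) to each site:
  (-1 − 6)² + (0 − 3)² = 58
  (-3 − 6)² + (1 − 3)² = 85
  (-4 − 6)² + (5 − 3)² = 104
  (-5 − 6)² + (-4 − 3)² = 170
Minimum is attained by (-1, 0), so q lies in its Voronoi cell.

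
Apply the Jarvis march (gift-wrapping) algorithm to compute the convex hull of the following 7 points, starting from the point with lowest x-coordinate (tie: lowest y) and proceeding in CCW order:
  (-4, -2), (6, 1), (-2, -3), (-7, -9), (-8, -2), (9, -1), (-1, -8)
Hull (CCW) = [(-8, -2), (-7, -9), (-1, -8), (9, -1), (6, 1)]

Jarvis march: at each step, from the current hull vertex p, select the next vertex q as the point such that every other point lies strictly to the left of (or on) the directed line p → q. (Equivalently: for every other point r, the cross product (q − p) × (r − p) ≥ 0.)
Starting point (lowest x, tie lowest y): (-8, -2). Wrap until returning to start. Resulting hull: (-8, -2), (-7, -9), (-1, -8), (9, -1), (6, 1).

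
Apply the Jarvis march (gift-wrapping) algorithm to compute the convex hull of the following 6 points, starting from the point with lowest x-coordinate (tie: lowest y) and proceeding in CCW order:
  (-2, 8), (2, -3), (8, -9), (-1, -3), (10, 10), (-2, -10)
Hull (CCW) = [(-2, -10), (8, -9), (10, 10), (-2, 8)]

Jarvis march: at each step, from the current hull vertex p, select the next vertex q as the point such that every other point lies strictly to the left of (or on) the directed line p → q. (Equivalently: for every other point r, the cross product (q − p) × (r − p) ≥ 0.)
Starting point (lowest x, tie lowest y): (-2, -10). Wrap until returning to start. Resulting hull: (-2, -10), (8, -9), (10, 10), (-2, 8).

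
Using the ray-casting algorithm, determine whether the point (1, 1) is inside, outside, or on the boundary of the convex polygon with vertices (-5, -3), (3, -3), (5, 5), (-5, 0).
The point (1, 1) lies strictly inside the polygon

Cast a horizontal ray to the right from the query point and count how many polygon edges it crosses (each edge strictly once or zero times, handled with the usual half-open convention). 
Parity of crossings → odd ⇒ inside.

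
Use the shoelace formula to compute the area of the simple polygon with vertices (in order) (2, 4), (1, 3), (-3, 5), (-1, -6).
Area = 47/2

Shoelace formula: Area = (1/2) |Σ_i (x_i · y_{i+1} − x_{i+1} · y_i)| (indices mod n). Compute each cross term:
  (2)(3) − (1)(4) = 2
  (1)(5) − (-3)(3) = 14
  (-3)(-6) − (-1)(5) = 23
  (-1)(4) − (2)(-6) = 8
Sum = 47, so (signed) Area = 47/2 = 47/2, |Area| = 47/2.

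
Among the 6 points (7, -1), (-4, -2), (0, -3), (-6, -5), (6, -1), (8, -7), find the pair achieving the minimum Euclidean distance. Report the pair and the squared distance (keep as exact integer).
Pair = ((7, -1), (6, -1)); squared distance = 1

Compute all C(6, 2) = 15 pairwise squared distances (x_i − x_j)² + (y_i − y_j)². The minimum is 1, attained by the pair ((7, -1), (6, -1)).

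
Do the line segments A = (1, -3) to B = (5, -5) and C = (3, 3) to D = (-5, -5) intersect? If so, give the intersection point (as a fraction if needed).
No (intersection of containing lines falls outside at least one segment)

Parametrize and solve: t = -2/3, s = 7/12. At least one of these is outside [0, 1], so the segments do not intersect.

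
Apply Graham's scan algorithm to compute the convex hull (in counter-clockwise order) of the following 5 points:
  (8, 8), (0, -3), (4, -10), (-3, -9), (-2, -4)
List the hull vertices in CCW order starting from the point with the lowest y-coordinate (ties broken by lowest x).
Hull (CCW) = [(4, -10), (8, 8), (-2, -4), (-3, -9)]

Graham scan procedure:
  1. Find the pivot p₀ = point with lowest y (tie → lowest x): (4, -10).
  2. Sort the remaining points by polar angle around p₀.
  3. Walk through sorted points, maintaining a stack; pop the top while the last three entries make a non-left turn (cross product ≤ 0).
  4. Final stack is the convex hull in CCW order: (4, -10), (8, 8), (-2, -4), (-3, -9).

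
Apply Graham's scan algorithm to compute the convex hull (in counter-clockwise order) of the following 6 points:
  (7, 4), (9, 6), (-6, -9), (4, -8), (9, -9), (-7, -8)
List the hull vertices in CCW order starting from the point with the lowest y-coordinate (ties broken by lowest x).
Hull (CCW) = [(-6, -9), (9, -9), (9, 6), (-7, -8)]

Graham scan procedure:
  1. Find the pivot p₀ = point with lowest y (tie → lowest x): (-6, -9).
  2. Sort the remaining points by polar angle around p₀.
  3. Walk through sorted points, maintaining a stack; pop the top while the last three entries make a non-left turn (cross product ≤ 0).
  4. Final stack is the convex hull in CCW order: (-6, -9), (9, -9), (9, 6), (-7, -8).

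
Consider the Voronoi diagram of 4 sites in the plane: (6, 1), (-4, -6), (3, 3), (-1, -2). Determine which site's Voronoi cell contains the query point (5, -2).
Nearest site = (6, 1)

The Voronoi cell of site s contains exactly those query points closer to s than to any other site. Compute squared distances from q = (5, -2) to each site:
  (6 − 5)² + (1 − -2)² = 10
  (3 − 5)² + (3 − -2)² = 29
  (-1 − 5)² + (-2 − -2)² = 36
  (-4 − 5)² + (-6 − -2)² = 97
Minimum is attained by (6, 1), so q lies in its Voronoi cell.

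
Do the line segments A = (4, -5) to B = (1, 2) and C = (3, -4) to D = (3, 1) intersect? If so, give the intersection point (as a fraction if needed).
Yes; intersection at (3, -8/3) (t = 1/3 on AB, s = 4/15 on CD)

Parametrize AB as A + t(B − A) = (4 + -3 t, -5 + 7 t) and CD as C + s(D − C) = (3 + 0 s, -4 + 5 s). Solve the linear system for (t, s). Determinant = 15 ≠ 0, so a unique intersection of the containing lines exists. Solution: t = 1/3, s = 4/15 — both in [0, 1], so the segments cross. Intersection point: (3, -8/3).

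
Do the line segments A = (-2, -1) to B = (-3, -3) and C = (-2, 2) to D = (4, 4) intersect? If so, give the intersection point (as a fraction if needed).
No (intersection of containing lines falls outside at least one segment)

Parametrize and solve: t = -9/5, s = 3/10. At least one of these is outside [0, 1], so the segments do not intersect.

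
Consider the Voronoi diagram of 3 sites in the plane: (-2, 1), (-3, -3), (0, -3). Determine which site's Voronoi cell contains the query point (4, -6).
Nearest site = (0, -3)

The Voronoi cell of site s contains exactly those query points closer to s than to any other site. Compute squared distances from q = (4, -6) to each site:
  (0 − 4)² + (-3 − -6)² = 25
  (-3 − 4)² + (-3 − -6)² = 58
  (-2 − 4)² + (1 − -6)² = 85
Minimum is attained by (0, -3), so q lies in its Voronoi cell.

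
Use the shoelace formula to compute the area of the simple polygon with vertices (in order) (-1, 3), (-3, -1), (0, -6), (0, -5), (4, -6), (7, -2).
Area = 101/2

Shoelace formula: Area = (1/2) |Σ_i (x_i · y_{i+1} − x_{i+1} · y_i)| (indices mod n). Compute each cross term:
  (-1)(-1) − (-3)(3) = 10
  (-3)(-6) − (0)(-1) = 18
  (0)(-5) − (0)(-6) = 0
  (0)(-6) − (4)(-5) = 20
  (4)(-2) − (7)(-6) = 34
  (7)(3) − (-1)(-2) = 19
Sum = 101, so (signed) Area = 101/2 = 101/2, |Area| = 101/2.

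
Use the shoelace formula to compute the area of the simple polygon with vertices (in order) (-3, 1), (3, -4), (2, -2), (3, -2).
Area = 5

Shoelace formula: Area = (1/2) |Σ_i (x_i · y_{i+1} − x_{i+1} · y_i)| (indices mod n). Compute each cross term:
  (-3)(-4) − (3)(1) = 9
  (3)(-2) − (2)(-4) = 2
  (2)(-2) − (3)(-2) = 2
  (3)(1) − (-3)(-2) = -3
Sum = 10, so (signed) Area = 10/2 = 5, |Area| = 5.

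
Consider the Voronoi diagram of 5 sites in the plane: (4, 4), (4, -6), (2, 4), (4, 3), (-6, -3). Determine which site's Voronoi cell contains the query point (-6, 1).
Nearest site = (-6, -3)

The Voronoi cell of site s contains exactly those query points closer to s than to any other site. Compute squared distances from q = (-6, 1) to each site:
  (-6 − -6)² + (-3 − 1)² = 16
  (2 − -6)² + (4 − 1)² = 73
  (4 − -6)² + (3 − 1)² = 104
  (4 − -6)² + (4 − 1)² = 109
  (4 − -6)² + (-6 − 1)² = 149
Minimum is attained by (-6, -3), so q lies in its Voronoi cell.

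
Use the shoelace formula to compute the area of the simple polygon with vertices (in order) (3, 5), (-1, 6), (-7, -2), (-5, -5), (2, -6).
Area = 80

Shoelace formula: Area = (1/2) |Σ_i (x_i · y_{i+1} − x_{i+1} · y_i)| (indices mod n). Compute each cross term:
  (3)(6) − (-1)(5) = 23
  (-1)(-2) − (-7)(6) = 44
  (-7)(-5) − (-5)(-2) = 25
  (-5)(-6) − (2)(-5) = 40
  (2)(5) − (3)(-6) = 28
Sum = 160, so (signed) Area = 160/2 = 80, |Area| = 80.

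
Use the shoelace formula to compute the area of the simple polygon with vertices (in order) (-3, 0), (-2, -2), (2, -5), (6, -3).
Area = 35/2

Shoelace formula: Area = (1/2) |Σ_i (x_i · y_{i+1} − x_{i+1} · y_i)| (indices mod n). Compute each cross term:
  (-3)(-2) − (-2)(0) = 6
  (-2)(-5) − (2)(-2) = 14
  (2)(-3) − (6)(-5) = 24
  (6)(0) − (-3)(-3) = -9
Sum = 35, so (signed) Area = 35/2 = 35/2, |Area| = 35/2.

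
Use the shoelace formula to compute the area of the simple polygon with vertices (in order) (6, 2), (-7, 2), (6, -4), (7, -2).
Area = 42

Shoelace formula: Area = (1/2) |Σ_i (x_i · y_{i+1} − x_{i+1} · y_i)| (indices mod n). Compute each cross term:
  (6)(2) − (-7)(2) = 26
  (-7)(-4) − (6)(2) = 16
  (6)(-2) − (7)(-4) = 16
  (7)(2) − (6)(-2) = 26
Sum = 84, so (signed) Area = 84/2 = 42, |Area| = 42.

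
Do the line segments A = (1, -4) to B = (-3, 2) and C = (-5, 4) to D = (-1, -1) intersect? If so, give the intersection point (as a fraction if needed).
Yes; intersection at (-1, -1) (t = 1/2 on AB, s = 1 on CD)

Parametrize AB as A + t(B − A) = (1 + -4 t, -4 + 6 t) and CD as C + s(D − C) = (-5 + 4 s, 4 + -5 s). Solve the linear system for (t, s). Determinant = 4 ≠ 0, so a unique intersection of the containing lines exists. Solution: t = 1/2, s = 1 — both in [0, 1], so the segments cross. Intersection point: (-1, -1).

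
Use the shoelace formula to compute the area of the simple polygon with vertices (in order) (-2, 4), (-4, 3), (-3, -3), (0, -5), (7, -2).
Area = 105/2

Shoelace formula: Area = (1/2) |Σ_i (x_i · y_{i+1} − x_{i+1} · y_i)| (indices mod n). Compute each cross term:
  (-2)(3) − (-4)(4) = 10
  (-4)(-3) − (-3)(3) = 21
  (-3)(-5) − (0)(-3) = 15
  (0)(-2) − (7)(-5) = 35
  (7)(4) − (-2)(-2) = 24
Sum = 105, so (signed) Area = 105/2 = 105/2, |Area| = 105/2.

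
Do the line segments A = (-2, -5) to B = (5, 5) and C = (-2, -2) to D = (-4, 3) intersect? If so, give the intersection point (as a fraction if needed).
No (intersection of containing lines falls outside at least one segment)

Parametrize and solve: t = 6/55, s = -21/55. At least one of these is outside [0, 1], so the segments do not intersect.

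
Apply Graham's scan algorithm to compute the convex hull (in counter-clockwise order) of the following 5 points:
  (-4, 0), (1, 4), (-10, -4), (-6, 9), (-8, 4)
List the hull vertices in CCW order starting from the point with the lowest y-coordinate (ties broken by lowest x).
Hull (CCW) = [(-10, -4), (-4, 0), (1, 4), (-6, 9), (-8, 4)]

Graham scan procedure:
  1. Find the pivot p₀ = point with lowest y (tie → lowest x): (-10, -4).
  2. Sort the remaining points by polar angle around p₀.
  3. Walk through sorted points, maintaining a stack; pop the top while the last three entries make a non-left turn (cross product ≤ 0).
  4. Final stack is the convex hull in CCW order: (-10, -4), (-4, 0), (1, 4), (-6, 9), (-8, 4).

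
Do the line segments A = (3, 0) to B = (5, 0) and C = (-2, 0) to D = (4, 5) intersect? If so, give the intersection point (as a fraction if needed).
No (intersection of containing lines falls outside at least one segment)

Parametrize and solve: t = -5/2, s = 0. At least one of these is outside [0, 1], so the segments do not intersect.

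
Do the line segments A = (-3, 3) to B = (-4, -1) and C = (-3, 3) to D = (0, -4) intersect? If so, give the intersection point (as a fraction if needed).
Yes; intersection at (-3, 3) (t = 0 on AB, s = 0 on CD)

Parametrize AB as A + t(B − A) = (-3 + -1 t, 3 + -4 t) and CD as C + s(D − C) = (-3 + 3 s, 3 + -7 s). Solve the linear system for (t, s). Determinant = -19 ≠ 0, so a unique intersection of the containing lines exists. Solution: t = 0, s = 0 — both in [0, 1], so the segments cross. Intersection point: (-3, 3).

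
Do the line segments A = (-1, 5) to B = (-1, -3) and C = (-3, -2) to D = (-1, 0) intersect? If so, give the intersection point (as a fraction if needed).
Yes; intersection at (-1, 0) (t = 5/8 on AB, s = 1 on CD)

Parametrize AB as A + t(B − A) = (-1 + 0 t, 5 + -8 t) and CD as C + s(D − C) = (-3 + 2 s, -2 + 2 s). Solve the linear system for (t, s). Determinant = -16 ≠ 0, so a unique intersection of the containing lines exists. Solution: t = 5/8, s = 1 — both in [0, 1], so the segments cross. Intersection point: (-1, 0).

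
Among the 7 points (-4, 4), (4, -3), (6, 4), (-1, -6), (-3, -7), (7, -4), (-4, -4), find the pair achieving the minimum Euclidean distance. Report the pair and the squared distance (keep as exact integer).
Pair = ((-1, -6), (-3, -7)); squared distance = 5

Compute all C(7, 2) = 21 pairwise squared distances (x_i − x_j)² + (y_i − y_j)². The minimum is 5, attained by the pair ((-1, -6), (-3, -7)).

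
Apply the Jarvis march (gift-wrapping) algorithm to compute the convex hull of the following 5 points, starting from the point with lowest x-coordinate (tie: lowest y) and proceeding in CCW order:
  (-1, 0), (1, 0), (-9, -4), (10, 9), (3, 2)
Hull (CCW) = [(-9, -4), (1, 0), (10, 9)]

Jarvis march: at each step, from the current hull vertex p, select the next vertex q as the point such that every other point lies strictly to the left of (or on) the directed line p → q. (Equivalently: for every other point r, the cross product (q − p) × (r − p) ≥ 0.)
Starting point (lowest x, tie lowest y): (-9, -4). Wrap until returning to start. Resulting hull: (-9, -4), (1, 0), (10, 9).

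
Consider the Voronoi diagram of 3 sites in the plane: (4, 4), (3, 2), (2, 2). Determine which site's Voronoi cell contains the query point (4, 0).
Nearest site = (3, 2)

The Voronoi cell of site s contains exactly those query points closer to s than to any other site. Compute squared distances from q = (4, 0) to each site:
  (3 − 4)² + (2 − 0)² = 5
  (2 − 4)² + (2 − 0)² = 8
  (4 − 4)² + (4 − 0)² = 16
Minimum is attained by (3, 2), so q lies in its Voronoi cell.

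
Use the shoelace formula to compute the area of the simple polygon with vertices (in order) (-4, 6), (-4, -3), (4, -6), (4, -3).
Area = 48

Shoelace formula: Area = (1/2) |Σ_i (x_i · y_{i+1} − x_{i+1} · y_i)| (indices mod n). Compute each cross term:
  (-4)(-3) − (-4)(6) = 36
  (-4)(-6) − (4)(-3) = 36
  (4)(-3) − (4)(-6) = 12
  (4)(6) − (-4)(-3) = 12
Sum = 96, so (signed) Area = 96/2 = 48, |Area| = 48.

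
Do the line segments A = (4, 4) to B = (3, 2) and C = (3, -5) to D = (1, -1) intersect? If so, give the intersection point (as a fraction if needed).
No (intersection of containing lines falls outside at least one segment)

Parametrize and solve: t = 11/4, s = 7/8. At least one of these is outside [0, 1], so the segments do not intersect.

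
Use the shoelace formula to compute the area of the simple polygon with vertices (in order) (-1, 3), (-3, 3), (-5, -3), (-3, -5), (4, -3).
Area = 42

Shoelace formula: Area = (1/2) |Σ_i (x_i · y_{i+1} − x_{i+1} · y_i)| (indices mod n). Compute each cross term:
  (-1)(3) − (-3)(3) = 6
  (-3)(-3) − (-5)(3) = 24
  (-5)(-5) − (-3)(-3) = 16
  (-3)(-3) − (4)(-5) = 29
  (4)(3) − (-1)(-3) = 9
Sum = 84, so (signed) Area = 84/2 = 42, |Area| = 42.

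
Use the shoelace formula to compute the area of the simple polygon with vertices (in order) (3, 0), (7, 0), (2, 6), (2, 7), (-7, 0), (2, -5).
Area = 143/2

Shoelace formula: Area = (1/2) |Σ_i (x_i · y_{i+1} − x_{i+1} · y_i)| (indices mod n). Compute each cross term:
  (3)(0) − (7)(0) = 0
  (7)(6) − (2)(0) = 42
  (2)(7) − (2)(6) = 2
  (2)(0) − (-7)(7) = 49
  (-7)(-5) − (2)(0) = 35
  (2)(0) − (3)(-5) = 15
Sum = 143, so (signed) Area = 143/2 = 143/2, |Area| = 143/2.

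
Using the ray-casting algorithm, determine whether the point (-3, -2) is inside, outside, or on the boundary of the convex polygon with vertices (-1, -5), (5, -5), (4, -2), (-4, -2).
The point (-3, -2) lies on the polygon boundary

Boundary check: the query satisfies the collinearity and bounding-box conditions for some polygon edge, so it lies exactly on the boundary.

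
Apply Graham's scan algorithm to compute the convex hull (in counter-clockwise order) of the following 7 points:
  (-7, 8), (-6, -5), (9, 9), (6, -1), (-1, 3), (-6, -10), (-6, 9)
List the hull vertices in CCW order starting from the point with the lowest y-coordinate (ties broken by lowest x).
Hull (CCW) = [(-6, -10), (6, -1), (9, 9), (-6, 9), (-7, 8)]

Graham scan procedure:
  1. Find the pivot p₀ = point with lowest y (tie → lowest x): (-6, -10).
  2. Sort the remaining points by polar angle around p₀.
  3. Walk through sorted points, maintaining a stack; pop the top while the last three entries make a non-left turn (cross product ≤ 0).
  4. Final stack is the convex hull in CCW order: (-6, -10), (6, -1), (9, 9), (-6, 9), (-7, 8).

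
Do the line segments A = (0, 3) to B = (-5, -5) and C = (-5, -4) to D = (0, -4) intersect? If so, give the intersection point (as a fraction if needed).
Yes; intersection at (-35/8, -4) (t = 7/8 on AB, s = 1/8 on CD)

Parametrize AB as A + t(B − A) = (0 + -5 t, 3 + -8 t) and CD as C + s(D − C) = (-5 + 5 s, -4 + 0 s). Solve the linear system for (t, s). Determinant = -40 ≠ 0, so a unique intersection of the containing lines exists. Solution: t = 7/8, s = 1/8 — both in [0, 1], so the segments cross. Intersection point: (-35/8, -4).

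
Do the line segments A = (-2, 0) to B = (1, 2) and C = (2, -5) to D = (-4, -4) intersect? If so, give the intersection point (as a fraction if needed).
No (intersection of containing lines falls outside at least one segment)

Parametrize and solve: t = -26/15, s = 23/15. At least one of these is outside [0, 1], so the segments do not intersect.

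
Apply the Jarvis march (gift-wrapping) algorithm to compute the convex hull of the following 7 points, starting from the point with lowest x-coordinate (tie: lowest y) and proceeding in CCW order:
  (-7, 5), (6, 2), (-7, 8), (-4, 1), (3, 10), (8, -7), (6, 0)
Hull (CCW) = [(-7, 5), (-4, 1), (8, -7), (6, 2), (3, 10), (-7, 8)]

Jarvis march: at each step, from the current hull vertex p, select the next vertex q as the point such that every other point lies strictly to the left of (or on) the directed line p → q. (Equivalently: for every other point r, the cross product (q − p) × (r − p) ≥ 0.)
Starting point (lowest x, tie lowest y): (-7, 5). Wrap until returning to start. Resulting hull: (-7, 5), (-4, 1), (8, -7), (6, 2), (3, 10), (-7, 8).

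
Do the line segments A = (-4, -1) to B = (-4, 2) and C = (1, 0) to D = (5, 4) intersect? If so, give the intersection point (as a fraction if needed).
No (intersection of containing lines falls outside at least one segment)

Parametrize and solve: t = -4/3, s = -5/4. At least one of these is outside [0, 1], so the segments do not intersect.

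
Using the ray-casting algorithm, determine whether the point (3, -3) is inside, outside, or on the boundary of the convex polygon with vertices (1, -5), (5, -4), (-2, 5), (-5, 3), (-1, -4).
The point (3, -3) lies strictly inside the polygon

Cast a horizontal ray to the right from the query point and count how many polygon edges it crosses (each edge strictly once or zero times, handled with the usual half-open convention). 
Parity of crossings → odd ⇒ inside.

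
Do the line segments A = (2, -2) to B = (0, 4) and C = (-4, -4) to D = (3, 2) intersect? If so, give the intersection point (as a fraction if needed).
Yes; intersection at (32/27, 4/9) (t = 11/27 on AB, s = 20/27 on CD)

Parametrize AB as A + t(B − A) = (2 + -2 t, -2 + 6 t) and CD as C + s(D − C) = (-4 + 7 s, -4 + 6 s). Solve the linear system for (t, s). Determinant = 54 ≠ 0, so a unique intersection of the containing lines exists. Solution: t = 11/27, s = 20/27 — both in [0, 1], so the segments cross. Intersection point: (32/27, 4/9).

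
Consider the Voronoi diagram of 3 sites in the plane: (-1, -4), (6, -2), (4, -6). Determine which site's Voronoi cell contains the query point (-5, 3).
Nearest site = (-1, -4)

The Voronoi cell of site s contains exactly those query points closer to s than to any other site. Compute squared distances from q = (-5, 3) to each site:
  (-1 − -5)² + (-4 − 3)² = 65
  (6 − -5)² + (-2 − 3)² = 146
  (4 − -5)² + (-6 − 3)² = 162
Minimum is attained by (-1, -4), so q lies in its Voronoi cell.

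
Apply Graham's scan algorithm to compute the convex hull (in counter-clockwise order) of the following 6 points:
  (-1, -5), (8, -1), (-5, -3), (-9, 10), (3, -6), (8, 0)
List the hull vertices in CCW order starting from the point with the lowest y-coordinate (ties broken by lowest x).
Hull (CCW) = [(3, -6), (8, -1), (8, 0), (-9, 10), (-5, -3), (-1, -5)]

Graham scan procedure:
  1. Find the pivot p₀ = point with lowest y (tie → lowest x): (3, -6).
  2. Sort the remaining points by polar angle around p₀.
  3. Walk through sorted points, maintaining a stack; pop the top while the last three entries make a non-left turn (cross product ≤ 0).
  4. Final stack is the convex hull in CCW order: (3, -6), (8, -1), (8, 0), (-9, 10), (-5, -3), (-1, -5).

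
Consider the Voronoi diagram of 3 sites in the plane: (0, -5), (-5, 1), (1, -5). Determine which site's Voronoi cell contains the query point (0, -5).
Nearest site = (0, -5)

The Voronoi cell of site s contains exactly those query points closer to s than to any other site. Compute squared distances from q = (0, -5) to each site:
  (0 − 0)² + (-5 − -5)² = 0
  (1 − 0)² + (-5 − -5)² = 1
  (-5 − 0)² + (1 − -5)² = 61
Minimum is attained by (0, -5), so q lies in its Voronoi cell.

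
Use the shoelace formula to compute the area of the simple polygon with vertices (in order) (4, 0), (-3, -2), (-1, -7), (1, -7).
Area = 53/2

Shoelace formula: Area = (1/2) |Σ_i (x_i · y_{i+1} − x_{i+1} · y_i)| (indices mod n). Compute each cross term:
  (4)(-2) − (-3)(0) = -8
  (-3)(-7) − (-1)(-2) = 19
  (-1)(-7) − (1)(-7) = 14
  (1)(0) − (4)(-7) = 28
Sum = 53, so (signed) Area = 53/2 = 53/2, |Area| = 53/2.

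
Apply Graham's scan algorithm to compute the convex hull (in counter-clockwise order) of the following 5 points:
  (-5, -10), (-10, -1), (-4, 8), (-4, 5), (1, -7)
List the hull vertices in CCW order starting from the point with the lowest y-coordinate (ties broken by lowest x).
Hull (CCW) = [(-5, -10), (1, -7), (-4, 8), (-10, -1)]

Graham scan procedure:
  1. Find the pivot p₀ = point with lowest y (tie → lowest x): (-5, -10).
  2. Sort the remaining points by polar angle around p₀.
  3. Walk through sorted points, maintaining a stack; pop the top while the last three entries make a non-left turn (cross product ≤ 0).
  4. Final stack is the convex hull in CCW order: (-5, -10), (1, -7), (-4, 8), (-10, -1).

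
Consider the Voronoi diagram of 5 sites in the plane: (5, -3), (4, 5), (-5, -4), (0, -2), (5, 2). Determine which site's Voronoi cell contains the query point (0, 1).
Nearest site = (0, -2)

The Voronoi cell of site s contains exactly those query points closer to s than to any other site. Compute squared distances from q = (0, 1) to each site:
  (0 − 0)² + (-2 − 1)² = 9
  (5 − 0)² + (2 − 1)² = 26
  (4 − 0)² + (5 − 1)² = 32
  (5 − 0)² + (-3 − 1)² = 41
  (-5 − 0)² + (-4 − 1)² = 50
Minimum is attained by (0, -2), so q lies in its Voronoi cell.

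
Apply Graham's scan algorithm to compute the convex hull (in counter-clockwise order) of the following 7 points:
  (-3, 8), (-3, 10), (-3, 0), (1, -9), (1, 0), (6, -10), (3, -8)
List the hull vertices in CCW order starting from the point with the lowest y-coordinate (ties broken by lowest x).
Hull (CCW) = [(6, -10), (-3, 10), (-3, 0), (1, -9)]

Graham scan procedure:
  1. Find the pivot p₀ = point with lowest y (tie → lowest x): (6, -10).
  2. Sort the remaining points by polar angle around p₀.
  3. Walk through sorted points, maintaining a stack; pop the top while the last three entries make a non-left turn (cross product ≤ 0).
  4. Final stack is the convex hull in CCW order: (6, -10), (-3, 10), (-3, 0), (1, -9).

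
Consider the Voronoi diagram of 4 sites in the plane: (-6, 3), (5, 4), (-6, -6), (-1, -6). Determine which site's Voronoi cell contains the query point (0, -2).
Nearest site = (-1, -6)

The Voronoi cell of site s contains exactly those query points closer to s than to any other site. Compute squared distances from q = (0, -2) to each site:
  (-1 − 0)² + (-6 − -2)² = 17
  (-6 − 0)² + (-6 − -2)² = 52
  (-6 − 0)² + (3 − -2)² = 61
  (5 − 0)² + (4 − -2)² = 61
Minimum is attained by (-1, -6), so q lies in its Voronoi cell.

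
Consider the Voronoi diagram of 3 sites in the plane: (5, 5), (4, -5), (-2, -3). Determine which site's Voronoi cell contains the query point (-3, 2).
Nearest site = (-2, -3)

The Voronoi cell of site s contains exactly those query points closer to s than to any other site. Compute squared distances from q = (-3, 2) to each site:
  (-2 − -3)² + (-3 − 2)² = 26
  (5 − -3)² + (5 − 2)² = 73
  (4 − -3)² + (-5 − 2)² = 98
Minimum is attained by (-2, -3), so q lies in its Voronoi cell.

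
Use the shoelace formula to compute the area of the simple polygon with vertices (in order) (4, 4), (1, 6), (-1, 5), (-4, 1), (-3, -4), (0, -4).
Area = 97/2

Shoelace formula: Area = (1/2) |Σ_i (x_i · y_{i+1} − x_{i+1} · y_i)| (indices mod n). Compute each cross term:
  (4)(6) − (1)(4) = 20
  (1)(5) − (-1)(6) = 11
  (-1)(1) − (-4)(5) = 19
  (-4)(-4) − (-3)(1) = 19
  (-3)(-4) − (0)(-4) = 12
  (0)(4) − (4)(-4) = 16
Sum = 97, so (signed) Area = 97/2 = 97/2, |Area| = 97/2.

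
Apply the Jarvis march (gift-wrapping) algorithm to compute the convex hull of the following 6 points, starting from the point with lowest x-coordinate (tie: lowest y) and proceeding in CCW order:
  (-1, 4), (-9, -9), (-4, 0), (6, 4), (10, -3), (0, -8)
Hull (CCW) = [(-9, -9), (0, -8), (10, -3), (6, 4), (-1, 4), (-4, 0)]

Jarvis march: at each step, from the current hull vertex p, select the next vertex q as the point such that every other point lies strictly to the left of (or on) the directed line p → q. (Equivalently: for every other point r, the cross product (q − p) × (r − p) ≥ 0.)
Starting point (lowest x, tie lowest y): (-9, -9). Wrap until returning to start. Resulting hull: (-9, -9), (0, -8), (10, -3), (6, 4), (-1, 4), (-4, 0).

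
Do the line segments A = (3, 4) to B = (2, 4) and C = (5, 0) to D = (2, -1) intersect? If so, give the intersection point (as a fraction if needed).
No (intersection of containing lines falls outside at least one segment)

Parametrize and solve: t = -14, s = -4. At least one of these is outside [0, 1], so the segments do not intersect.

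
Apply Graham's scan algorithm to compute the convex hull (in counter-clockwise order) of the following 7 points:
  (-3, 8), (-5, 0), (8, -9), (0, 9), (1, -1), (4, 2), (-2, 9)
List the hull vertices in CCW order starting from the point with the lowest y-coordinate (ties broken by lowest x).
Hull (CCW) = [(8, -9), (4, 2), (0, 9), (-2, 9), (-3, 8), (-5, 0)]

Graham scan procedure:
  1. Find the pivot p₀ = point with lowest y (tie → lowest x): (8, -9).
  2. Sort the remaining points by polar angle around p₀.
  3. Walk through sorted points, maintaining a stack; pop the top while the last three entries make a non-left turn (cross product ≤ 0).
  4. Final stack is the convex hull in CCW order: (8, -9), (4, 2), (0, 9), (-2, 9), (-3, 8), (-5, 0).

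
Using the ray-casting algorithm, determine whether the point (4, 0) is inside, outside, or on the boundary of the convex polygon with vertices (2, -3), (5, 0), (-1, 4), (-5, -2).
The point (4, 0) lies strictly inside the polygon

Cast a horizontal ray to the right from the query point and count how many polygon edges it crosses (each edge strictly once or zero times, handled with the usual half-open convention). 
Parity of crossings → odd ⇒ inside.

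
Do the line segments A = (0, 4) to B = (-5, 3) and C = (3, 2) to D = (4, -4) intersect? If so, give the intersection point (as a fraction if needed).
No (intersection of containing lines falls outside at least one segment)

Parametrize and solve: t = -16/31, s = -13/31. At least one of these is outside [0, 1], so the segments do not intersect.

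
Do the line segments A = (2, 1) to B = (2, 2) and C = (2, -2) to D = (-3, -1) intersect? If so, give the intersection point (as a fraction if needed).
No (intersection of containing lines falls outside at least one segment)

Parametrize and solve: t = -3, s = 0. At least one of these is outside [0, 1], so the segments do not intersect.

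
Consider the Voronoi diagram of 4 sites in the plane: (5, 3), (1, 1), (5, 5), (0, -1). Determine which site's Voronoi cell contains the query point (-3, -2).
Nearest site = (0, -1)

The Voronoi cell of site s contains exactly those query points closer to s than to any other site. Compute squared distances from q = (-3, -2) to each site:
  (0 − -3)² + (-1 − -2)² = 10
  (1 − -3)² + (1 − -2)² = 25
  (5 − -3)² + (3 − -2)² = 89
  (5 − -3)² + (5 − -2)² = 113
Minimum is attained by (0, -1), so q lies in its Voronoi cell.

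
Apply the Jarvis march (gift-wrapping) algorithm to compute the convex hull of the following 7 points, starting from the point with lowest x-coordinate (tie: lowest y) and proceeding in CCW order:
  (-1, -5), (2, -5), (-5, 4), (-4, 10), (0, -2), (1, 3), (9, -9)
Hull (CCW) = [(-5, 4), (-1, -5), (9, -9), (1, 3), (-4, 10)]

Jarvis march: at each step, from the current hull vertex p, select the next vertex q as the point such that every other point lies strictly to the left of (or on) the directed line p → q. (Equivalently: for every other point r, the cross product (q − p) × (r − p) ≥ 0.)
Starting point (lowest x, tie lowest y): (-5, 4). Wrap until returning to start. Resulting hull: (-5, 4), (-1, -5), (9, -9), (1, 3), (-4, 10).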